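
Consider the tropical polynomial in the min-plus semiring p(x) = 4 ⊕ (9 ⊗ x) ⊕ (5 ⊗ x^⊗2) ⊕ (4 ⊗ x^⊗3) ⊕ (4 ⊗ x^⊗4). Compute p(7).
p(7) = 4

A tropical monomial a ⊗ x^⊗i evaluates to a + i · x. Evaluating each term at x = 7:
  Term 0 contributes 4 + 0 · 7 = 4
  Term 1 contributes 9 + 1 · 7 = 16
  Term 2 contributes 5 + 2 · 7 = 19
  Term 3 contributes 4 + 3 · 7 = 25
  Term 4 contributes 4 + 4 · 7 = 32
p(7) = ⊕ of these = min[4, 16, 19, 25, 32] = 4.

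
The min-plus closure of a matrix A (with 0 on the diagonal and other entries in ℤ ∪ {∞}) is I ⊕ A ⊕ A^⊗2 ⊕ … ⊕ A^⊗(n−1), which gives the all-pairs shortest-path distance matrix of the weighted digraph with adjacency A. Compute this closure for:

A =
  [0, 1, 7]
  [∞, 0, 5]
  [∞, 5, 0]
Closure =
  [0, 1, 6]
  [∞, 0, 5]
  [∞, 5, 0]

This is the Floyd-Warshall all-pairs shortest-path computation. For each intermediate vertex k = 0, 1, …, 2, update dist[i][j] ← min(dist[i][j], dist[i][k] + dist[k][j]). The final matrix gives, for each (i, j), the minimum total weight of any directed path from i to j (possibly empty when i = j).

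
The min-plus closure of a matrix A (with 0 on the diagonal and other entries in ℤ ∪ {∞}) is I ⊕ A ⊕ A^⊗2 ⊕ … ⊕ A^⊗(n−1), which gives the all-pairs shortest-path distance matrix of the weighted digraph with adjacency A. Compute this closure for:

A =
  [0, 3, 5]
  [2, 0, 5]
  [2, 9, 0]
Closure =
  [0, 3, 5]
  [2, 0, 5]
  [2, 5, 0]

This is the Floyd-Warshall all-pairs shortest-path computation. For each intermediate vertex k = 0, 1, …, 2, update dist[i][j] ← min(dist[i][j], dist[i][k] + dist[k][j]). The final matrix gives, for each (i, j), the minimum total weight of any directed path from i to j (possibly empty when i = j).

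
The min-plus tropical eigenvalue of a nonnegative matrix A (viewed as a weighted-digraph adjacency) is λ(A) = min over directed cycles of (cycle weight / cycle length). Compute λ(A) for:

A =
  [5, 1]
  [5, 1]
λ(A) = 1

Enumerate directed cycles and compute their means (weight / length). Sample:
  cycle 0 → 0: weight = 5, length = 1, mean = 5/1 ≈ 5.000
  cycle 1 → 1: weight = 1, length = 1, mean = 1/1 ≈ 1.000
  cycle 0 → 1 → 0: weight = 6, length = 2, mean = 6/2 ≈ 3.000
  cycle 1 → 0 → 1: weight = 6, length = 2, mean = 6/2 ≈ 3.000
Minimum mean = 1.000, attained e.g. along the cycle 1 → 1 with weight 1 and length 1. So λ(A) = 1/1 = 1.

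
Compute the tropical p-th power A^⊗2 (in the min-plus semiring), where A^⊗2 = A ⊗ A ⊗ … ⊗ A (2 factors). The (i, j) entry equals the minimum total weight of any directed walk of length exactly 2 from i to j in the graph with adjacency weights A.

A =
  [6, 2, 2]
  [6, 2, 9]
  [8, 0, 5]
A^⊗2 =
  [8, 2, 7]
  [8, 4, 8]
  [6, 2, 9]

Each entry (A^⊗2)_ij equals the minimum over all length-2 walks i = v_0 → v_1 → … → v_2 = j of Σ_t A[v_t][v_{t+1}]. For example, for (i, j) = (0, 2) we minimise over 3 possible intermediate vertex sequences; the minimum is 7, attained along the walk 0 → 2 → 2.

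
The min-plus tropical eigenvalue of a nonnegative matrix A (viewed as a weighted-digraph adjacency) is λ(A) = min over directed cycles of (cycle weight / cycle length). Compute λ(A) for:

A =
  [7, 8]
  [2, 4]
λ(A) = 4

Enumerate directed cycles and compute their means (weight / length). Sample:
  cycle 0 → 0: weight = 7, length = 1, mean = 7/1 ≈ 7.000
  cycle 1 → 1: weight = 4, length = 1, mean = 4/1 ≈ 4.000
  cycle 0 → 1 → 0: weight = 10, length = 2, mean = 10/2 ≈ 5.000
  cycle 1 → 0 → 1: weight = 10, length = 2, mean = 10/2 ≈ 5.000
Minimum mean = 4.000, attained e.g. along the cycle 1 → 1 with weight 4 and length 1. So λ(A) = 4/1 = 4.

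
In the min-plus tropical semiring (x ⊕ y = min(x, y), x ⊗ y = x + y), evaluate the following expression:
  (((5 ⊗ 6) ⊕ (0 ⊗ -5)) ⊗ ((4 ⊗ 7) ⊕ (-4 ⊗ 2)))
(((5 ⊗ 6) ⊕ (0 ⊗ -5)) ⊗ ((4 ⊗ 7) ⊕ (-4 ⊗ 2))) = -7

Expand innermost to outermost. Recall ⊕ takes the minimum of its arguments and ⊗ takes their sum. Working out the expression (((5 ⊗ 6) ⊕ (0 ⊗ -5)) ⊗ ((4 ⊗ 7) ⊕ (-4 ⊗ 2))) gives -7.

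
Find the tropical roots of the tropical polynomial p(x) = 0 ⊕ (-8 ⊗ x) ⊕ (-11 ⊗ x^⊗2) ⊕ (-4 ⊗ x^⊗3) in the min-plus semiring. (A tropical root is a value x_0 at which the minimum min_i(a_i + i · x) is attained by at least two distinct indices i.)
Roots: {-7, 3, 8}

Each tropical root is a break point of the lower envelope of the lines y = a_i + i · x (there are 4 lines, with slopes 0, 1, ..., 3). Only the lines that attain the minimum somewhere contribute to roots; other lines are dominated. Here the surviving (envelope) indices are i = 3, i = 2, i = 1, i = 0.
Intersections between consecutive envelope lines give the roots: for adjacent envelope indices i < j the intersection is x = (a_i − a_j) / (j − i). Reading off the sorted break points: {-7, 3, 8}.
Verification: at each break x_0, at least two indices attain the minimum of min_i(a_i + i · x_0).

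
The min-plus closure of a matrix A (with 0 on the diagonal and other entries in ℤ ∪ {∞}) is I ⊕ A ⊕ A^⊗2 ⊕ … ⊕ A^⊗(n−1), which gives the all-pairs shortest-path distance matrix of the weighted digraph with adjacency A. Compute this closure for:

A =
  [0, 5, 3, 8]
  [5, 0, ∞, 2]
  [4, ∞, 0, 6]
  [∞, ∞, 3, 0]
Closure =
  [0, 5, 3, 7]
  [5, 0, 5, 2]
  [4, 9, 0, 6]
  [7, 12, 3, 0]

This is the Floyd-Warshall all-pairs shortest-path computation. For each intermediate vertex k = 0, 1, …, 3, update dist[i][j] ← min(dist[i][j], dist[i][k] + dist[k][j]). The final matrix gives, for each (i, j), the minimum total weight of any directed path from i to j (possibly empty when i = j).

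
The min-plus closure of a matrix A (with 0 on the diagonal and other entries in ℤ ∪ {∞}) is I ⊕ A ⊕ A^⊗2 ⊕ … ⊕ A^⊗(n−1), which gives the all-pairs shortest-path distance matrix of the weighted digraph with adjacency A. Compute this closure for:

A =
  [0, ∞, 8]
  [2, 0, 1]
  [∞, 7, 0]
Closure =
  [0, 15, 8]
  [2, 0, 1]
  [9, 7, 0]

This is the Floyd-Warshall all-pairs shortest-path computation. For each intermediate vertex k = 0, 1, …, 2, update dist[i][j] ← min(dist[i][j], dist[i][k] + dist[k][j]). The final matrix gives, for each (i, j), the minimum total weight of any directed path from i to j (possibly empty when i = j).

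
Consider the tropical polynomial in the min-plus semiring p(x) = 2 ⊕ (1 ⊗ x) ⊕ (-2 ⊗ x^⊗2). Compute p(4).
p(4) = 2

A tropical monomial a ⊗ x^⊗i evaluates to a + i · x. Evaluating each term at x = 4:
  Term 0 contributes 2 + 0 · 4 = 2
  Term 1 contributes 1 + 1 · 4 = 5
  Term 2 contributes -2 + 2 · 4 = 6
p(4) = ⊕ of these = min[2, 5, 6] = 2.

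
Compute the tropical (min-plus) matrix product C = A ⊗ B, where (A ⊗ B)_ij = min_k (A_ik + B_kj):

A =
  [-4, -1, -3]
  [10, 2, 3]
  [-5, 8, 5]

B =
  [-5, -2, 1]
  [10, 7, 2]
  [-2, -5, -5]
A ⊗ B =
  [-9, -8, -8]
  [1, -2, -2]
  [-10, -7, -4]

Apply the min-plus product entry-by-entry:
  C[0][0] = min over k of (A[0][0] + B[0][0] = -4 + -5 = -9, A[0][1] + B[1][0] = -1 + 10 = 9, A[0][2] + B[2][0] = -3 + -2 = -5) = -9 (attained at k = 0)
  C[0][1] = min over k of (A[0][0] + B[0][1] = -4 + -2 = -6, A[0][1] + B[1][1] = -1 + 7 = 6, A[0][2] + B[2][1] = -3 + -5 = -8) = -8 (attained at k = 2)
  C[0][2] = min over k of (A[0][0] + B[0][2] = -4 + 1 = -3, A[0][1] + B[1][2] = -1 + 2 = 1, A[0][2] + B[2][2] = -3 + -5 = -8) = -8 (attained at k = 2)
  C[1][0] = min over k of (A[1][0] + B[0][0] = 10 + -5 = 5, A[1][1] + B[1][0] = 2 + 10 = 12, A[1][2] + B[2][0] = 3 + -2 = 1) = 1 (attained at k = 2)
  C[1][1] = min over k of (A[1][0] + B[0][1] = 10 + -2 = 8, A[1][1] + B[1][1] = 2 + 7 = 9, A[1][2] + B[2][1] = 3 + -5 = -2) = -2 (attained at k = 2)
  C[1][2] = min over k of (A[1][0] + B[0][2] = 10 + 1 = 11, A[1][1] + B[1][2] = 2 + 2 = 4, A[1][2] + B[2][2] = 3 + -5 = -2) = -2 (attained at k = 2)
  C[2][0] = min over k of (A[2][0] + B[0][0] = -5 + -5 = -10, A[2][1] + B[1][0] = 8 + 10 = 18, A[2][2] + B[2][0] = 5 + -2 = 3) = -10 (attained at k = 0)
  C[2][1] = min over k of (A[2][0] + B[0][1] = -5 + -2 = -7, A[2][1] + B[1][1] = 8 + 7 = 15, A[2][2] + B[2][1] = 5 + -5 = 0) = -7 (attained at k = 0)
  C[2][2] = min over k of (A[2][0] + B[0][2] = -5 + 1 = -4, A[2][1] + B[1][2] = 8 + 2 = 10, A[2][2] + B[2][2] = 5 + -5 = 0) = -4 (attained at k = 0)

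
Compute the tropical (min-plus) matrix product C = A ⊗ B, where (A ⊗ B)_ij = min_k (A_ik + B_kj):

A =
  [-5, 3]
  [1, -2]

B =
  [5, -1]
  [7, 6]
A ⊗ B =
  [0, -6]
  [5, 0]

Apply the min-plus product entry-by-entry:
  C[0][0] = min over k of (A[0][0] + B[0][0] = -5 + 5 = 0, A[0][1] + B[1][0] = 3 + 7 = 10) = 0 (attained at k = 0)
  C[0][1] = min over k of (A[0][0] + B[0][1] = -5 + -1 = -6, A[0][1] + B[1][1] = 3 + 6 = 9) = -6 (attained at k = 0)
  C[1][0] = min over k of (A[1][0] + B[0][0] = 1 + 5 = 6, A[1][1] + B[1][0] = -2 + 7 = 5) = 5 (attained at k = 1)
  C[1][1] = min over k of (A[1][0] + B[0][1] = 1 + -1 = 0, A[1][1] + B[1][1] = -2 + 6 = 4) = 0 (attained at k = 0)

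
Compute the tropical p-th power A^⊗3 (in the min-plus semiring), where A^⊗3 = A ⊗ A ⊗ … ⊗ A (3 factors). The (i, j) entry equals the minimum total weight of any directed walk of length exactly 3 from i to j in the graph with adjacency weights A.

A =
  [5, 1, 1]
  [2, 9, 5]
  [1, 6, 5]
A^⊗3 =
  [7, 3, 3]
  [4, 7, 7]
  [3, 7, 7]

Each entry (A^⊗3)_ij equals the minimum over all length-3 walks i = v_0 → v_1 → … → v_3 = j of Σ_t A[v_t][v_{t+1}]. For example, for (i, j) = (0, 2) we minimise over 9 possible intermediate vertex sequences; the minimum is 3, attained along the walk 0 → 2 → 0 → 2.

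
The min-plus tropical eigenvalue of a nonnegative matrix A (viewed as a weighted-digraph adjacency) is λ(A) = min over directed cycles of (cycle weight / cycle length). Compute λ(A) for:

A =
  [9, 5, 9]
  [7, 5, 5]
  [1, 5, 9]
λ(A) = 11/3

Enumerate directed cycles and compute their means (weight / length). Sample:
  cycle 0 → 0: weight = 9, length = 1, mean = 9/1 ≈ 9.000
  cycle 1 → 1: weight = 5, length = 1, mean = 5/1 ≈ 5.000
  cycle 2 → 2: weight = 9, length = 1, mean = 9/1 ≈ 9.000
  cycle 0 → 1 → 0: weight = 12, length = 2, mean = 12/2 ≈ 6.000
  cycle 0 → 2 → 0: weight = 10, length = 2, mean = 10/2 ≈ 5.000
  cycle 1 → 0 → 1: weight = 12, length = 2, mean = 12/2 ≈ 6.000
Minimum mean = 3.667, attained e.g. along the cycle 0 → 1 → 2 → 0 with weight 11 and length 3. So λ(A) = 11/3 = 11/3.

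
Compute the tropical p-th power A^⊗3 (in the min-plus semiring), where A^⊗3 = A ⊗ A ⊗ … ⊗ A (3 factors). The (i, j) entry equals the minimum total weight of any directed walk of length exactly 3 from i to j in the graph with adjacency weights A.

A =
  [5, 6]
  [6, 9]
A^⊗3 =
  [15, 16]
  [16, 17]

Each entry (A^⊗3)_ij equals the minimum over all length-3 walks i = v_0 → v_1 → … → v_3 = j of Σ_t A[v_t][v_{t+1}]. For example, for (i, j) = (0, 1) we minimise over 4 possible intermediate vertex sequences; the minimum is 16, attained along the walk 0 → 0 → 0 → 1.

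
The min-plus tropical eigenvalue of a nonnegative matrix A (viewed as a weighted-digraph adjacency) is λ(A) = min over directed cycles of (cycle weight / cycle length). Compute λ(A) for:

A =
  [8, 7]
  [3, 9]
λ(A) = 5

Enumerate directed cycles and compute their means (weight / length). Sample:
  cycle 0 → 0: weight = 8, length = 1, mean = 8/1 ≈ 8.000
  cycle 1 → 1: weight = 9, length = 1, mean = 9/1 ≈ 9.000
  cycle 0 → 1 → 0: weight = 10, length = 2, mean = 10/2 ≈ 5.000
  cycle 1 → 0 → 1: weight = 10, length = 2, mean = 10/2 ≈ 5.000
Minimum mean = 5.000, attained e.g. along the cycle 0 → 1 → 0 with weight 10 and length 2. So λ(A) = 10/2 = 5.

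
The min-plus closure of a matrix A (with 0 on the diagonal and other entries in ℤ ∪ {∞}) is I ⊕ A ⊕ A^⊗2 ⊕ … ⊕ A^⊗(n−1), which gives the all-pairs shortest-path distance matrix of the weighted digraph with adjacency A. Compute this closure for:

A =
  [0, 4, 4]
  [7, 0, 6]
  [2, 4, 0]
Closure =
  [0, 4, 4]
  [7, 0, 6]
  [2, 4, 0]

This is the Floyd-Warshall all-pairs shortest-path computation. For each intermediate vertex k = 0, 1, …, 2, update dist[i][j] ← min(dist[i][j], dist[i][k] + dist[k][j]). The final matrix gives, for each (i, j), the minimum total weight of any directed path from i to j (possibly empty when i = j).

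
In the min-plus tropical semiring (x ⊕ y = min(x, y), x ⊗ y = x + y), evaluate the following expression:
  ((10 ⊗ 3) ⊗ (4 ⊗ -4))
((10 ⊗ 3) ⊗ (4 ⊗ -4)) = 13

Expand innermost to outermost. Recall ⊕ takes the minimum of its arguments and ⊗ takes their sum. Working out the expression ((10 ⊗ 3) ⊗ (4 ⊗ -4)) gives 13.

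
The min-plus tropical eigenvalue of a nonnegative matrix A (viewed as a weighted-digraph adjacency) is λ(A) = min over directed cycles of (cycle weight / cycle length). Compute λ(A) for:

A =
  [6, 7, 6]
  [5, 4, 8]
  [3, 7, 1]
λ(A) = 1

Enumerate directed cycles and compute their means (weight / length). Sample:
  cycle 0 → 0: weight = 6, length = 1, mean = 6/1 ≈ 6.000
  cycle 1 → 1: weight = 4, length = 1, mean = 4/1 ≈ 4.000
  cycle 2 → 2: weight = 1, length = 1, mean = 1/1 ≈ 1.000
  cycle 0 → 1 → 0: weight = 12, length = 2, mean = 12/2 ≈ 6.000
  cycle 0 → 2 → 0: weight = 9, length = 2, mean = 9/2 ≈ 4.500
  cycle 1 → 0 → 1: weight = 12, length = 2, mean = 12/2 ≈ 6.000
Minimum mean = 1.000, attained e.g. along the cycle 2 → 2 with weight 1 and length 1. So λ(A) = 1/1 = 1.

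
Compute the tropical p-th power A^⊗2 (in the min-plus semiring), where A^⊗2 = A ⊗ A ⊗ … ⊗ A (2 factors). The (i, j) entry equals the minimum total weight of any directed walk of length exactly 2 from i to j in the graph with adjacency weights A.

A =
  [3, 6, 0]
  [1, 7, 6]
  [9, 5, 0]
A^⊗2 =
  [6, 5, 0]
  [4, 7, 1]
  [6, 5, 0]

Each entry (A^⊗2)_ij equals the minimum over all length-2 walks i = v_0 → v_1 → … → v_2 = j of Σ_t A[v_t][v_{t+1}]. For example, for (i, j) = (0, 2) we minimise over 3 possible intermediate vertex sequences; the minimum is 0, attained along the walk 0 → 2 → 2.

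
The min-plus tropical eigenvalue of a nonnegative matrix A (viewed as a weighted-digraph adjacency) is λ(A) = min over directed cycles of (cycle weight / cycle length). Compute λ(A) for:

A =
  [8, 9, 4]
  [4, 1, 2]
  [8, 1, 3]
λ(A) = 1

Enumerate directed cycles and compute their means (weight / length). Sample:
  cycle 0 → 0: weight = 8, length = 1, mean = 8/1 ≈ 8.000
  cycle 1 → 1: weight = 1, length = 1, mean = 1/1 ≈ 1.000
  cycle 2 → 2: weight = 3, length = 1, mean = 3/1 ≈ 3.000
  cycle 0 → 1 → 0: weight = 13, length = 2, mean = 13/2 ≈ 6.500
  cycle 0 → 2 → 0: weight = 12, length = 2, mean = 12/2 ≈ 6.000
  cycle 1 → 0 → 1: weight = 13, length = 2, mean = 13/2 ≈ 6.500
Minimum mean = 1.000, attained e.g. along the cycle 1 → 1 with weight 1 and length 1. So λ(A) = 1/1 = 1.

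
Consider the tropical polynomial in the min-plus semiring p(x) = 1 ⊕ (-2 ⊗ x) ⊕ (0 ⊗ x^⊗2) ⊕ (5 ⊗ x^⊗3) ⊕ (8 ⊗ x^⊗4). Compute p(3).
p(3) = 1

A tropical monomial a ⊗ x^⊗i evaluates to a + i · x. Evaluating each term at x = 3:
  Term 0 contributes 1 + 0 · 3 = 1
  Term 1 contributes -2 + 1 · 3 = 1
  Term 2 contributes 0 + 2 · 3 = 6
  Term 3 contributes 5 + 3 · 3 = 14
  Term 4 contributes 8 + 4 · 3 = 20
p(3) = ⊕ of these = min[1, 1, 6, 14, 20] = 1.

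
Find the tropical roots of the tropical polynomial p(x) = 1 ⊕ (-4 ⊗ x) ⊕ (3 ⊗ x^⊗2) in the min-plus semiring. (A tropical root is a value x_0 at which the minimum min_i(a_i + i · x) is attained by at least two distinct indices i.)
Roots: {-7, 5}

Each tropical root is a break point of the lower envelope of the lines y = a_i + i · x (there are 3 lines, with slopes 0, 1, ..., 2). Only the lines that attain the minimum somewhere contribute to roots; other lines are dominated. Here the surviving (envelope) indices are i = 2, i = 1, i = 0.
Intersections between consecutive envelope lines give the roots: for adjacent envelope indices i < j the intersection is x = (a_i − a_j) / (j − i). Reading off the sorted break points: {-7, 5}.
Verification: at each break x_0, at least two indices attain the minimum of min_i(a_i + i · x_0).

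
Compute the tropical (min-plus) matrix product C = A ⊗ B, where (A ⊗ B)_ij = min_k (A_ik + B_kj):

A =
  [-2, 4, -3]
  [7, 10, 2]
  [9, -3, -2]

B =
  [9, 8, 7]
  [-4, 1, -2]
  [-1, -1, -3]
A ⊗ B =
  [-4, -4, -6]
  [1, 1, -1]
  [-7, -3, -5]

Apply the min-plus product entry-by-entry:
  C[0][0] = min over k of (A[0][0] + B[0][0] = -2 + 9 = 7, A[0][1] + B[1][0] = 4 + -4 = 0, A[0][2] + B[2][0] = -3 + -1 = -4) = -4 (attained at k = 2)
  C[0][1] = min over k of (A[0][0] + B[0][1] = -2 + 8 = 6, A[0][1] + B[1][1] = 4 + 1 = 5, A[0][2] + B[2][1] = -3 + -1 = -4) = -4 (attained at k = 2)
  C[0][2] = min over k of (A[0][0] + B[0][2] = -2 + 7 = 5, A[0][1] + B[1][2] = 4 + -2 = 2, A[0][2] + B[2][2] = -3 + -3 = -6) = -6 (attained at k = 2)
  C[1][0] = min over k of (A[1][0] + B[0][0] = 7 + 9 = 16, A[1][1] + B[1][0] = 10 + -4 = 6, A[1][2] + B[2][0] = 2 + -1 = 1) = 1 (attained at k = 2)
  C[1][1] = min over k of (A[1][0] + B[0][1] = 7 + 8 = 15, A[1][1] + B[1][1] = 10 + 1 = 11, A[1][2] + B[2][1] = 2 + -1 = 1) = 1 (attained at k = 2)
  C[1][2] = min over k of (A[1][0] + B[0][2] = 7 + 7 = 14, A[1][1] + B[1][2] = 10 + -2 = 8, A[1][2] + B[2][2] = 2 + -3 = -1) = -1 (attained at k = 2)
  C[2][0] = min over k of (A[2][0] + B[0][0] = 9 + 9 = 18, A[2][1] + B[1][0] = -3 + -4 = -7, A[2][2] + B[2][0] = -2 + -1 = -3) = -7 (attained at k = 1)
  C[2][1] = min over k of (A[2][0] + B[0][1] = 9 + 8 = 17, A[2][1] + B[1][1] = -3 + 1 = -2, A[2][2] + B[2][1] = -2 + -1 = -3) = -3 (attained at k = 2)
  C[2][2] = min over k of (A[2][0] + B[0][2] = 9 + 7 = 16, A[2][1] + B[1][2] = -3 + -2 = -5, A[2][2] + B[2][2] = -2 + -3 = -5) = -5 (attained at k = 1)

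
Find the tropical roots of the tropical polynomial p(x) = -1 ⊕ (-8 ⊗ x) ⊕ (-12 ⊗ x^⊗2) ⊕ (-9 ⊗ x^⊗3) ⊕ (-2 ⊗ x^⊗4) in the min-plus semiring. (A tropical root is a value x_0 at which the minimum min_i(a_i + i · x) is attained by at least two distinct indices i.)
Roots: {-7, -3, 4, 7}

Each tropical root is a break point of the lower envelope of the lines y = a_i + i · x (there are 5 lines, with slopes 0, 1, ..., 4). Only the lines that attain the minimum somewhere contribute to roots; other lines are dominated. Here the surviving (envelope) indices are i = 4, i = 3, i = 2, i = 1, i = 0.
Intersections between consecutive envelope lines give the roots: for adjacent envelope indices i < j the intersection is x = (a_i − a_j) / (j − i). Reading off the sorted break points: {-7, -3, 4, 7}.
Verification: at each break x_0, at least two indices attain the minimum of min_i(a_i + i · x_0).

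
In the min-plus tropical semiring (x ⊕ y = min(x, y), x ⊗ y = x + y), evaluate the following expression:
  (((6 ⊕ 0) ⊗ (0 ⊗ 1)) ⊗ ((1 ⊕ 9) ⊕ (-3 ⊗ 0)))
(((6 ⊕ 0) ⊗ (0 ⊗ 1)) ⊗ ((1 ⊕ 9) ⊕ (-3 ⊗ 0))) = -2

Expand innermost to outermost. Recall ⊕ takes the minimum of its arguments and ⊗ takes their sum. Working out the expression (((6 ⊕ 0) ⊗ (0 ⊗ 1)) ⊗ ((1 ⊕ 9) ⊕ (-3 ⊗ 0))) gives -2.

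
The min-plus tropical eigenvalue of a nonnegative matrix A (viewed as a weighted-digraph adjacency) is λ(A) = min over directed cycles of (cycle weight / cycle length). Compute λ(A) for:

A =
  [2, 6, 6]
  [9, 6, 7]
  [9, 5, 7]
λ(A) = 2

Enumerate directed cycles and compute their means (weight / length). Sample:
  cycle 0 → 0: weight = 2, length = 1, mean = 2/1 ≈ 2.000
  cycle 1 → 1: weight = 6, length = 1, mean = 6/1 ≈ 6.000
  cycle 2 → 2: weight = 7, length = 1, mean = 7/1 ≈ 7.000
  cycle 0 → 1 → 0: weight = 15, length = 2, mean = 15/2 ≈ 7.500
  cycle 0 → 2 → 0: weight = 15, length = 2, mean = 15/2 ≈ 7.500
  cycle 1 → 0 → 1: weight = 15, length = 2, mean = 15/2 ≈ 7.500
Minimum mean = 2.000, attained e.g. along the cycle 0 → 0 with weight 2 and length 1. So λ(A) = 2/1 = 2.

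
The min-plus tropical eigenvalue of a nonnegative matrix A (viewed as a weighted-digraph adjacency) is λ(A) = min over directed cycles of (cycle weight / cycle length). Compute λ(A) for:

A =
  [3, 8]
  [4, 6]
λ(A) = 3

Enumerate directed cycles and compute their means (weight / length). Sample:
  cycle 0 → 0: weight = 3, length = 1, mean = 3/1 ≈ 3.000
  cycle 1 → 1: weight = 6, length = 1, mean = 6/1 ≈ 6.000
  cycle 0 → 1 → 0: weight = 12, length = 2, mean = 12/2 ≈ 6.000
  cycle 1 → 0 → 1: weight = 12, length = 2, mean = 12/2 ≈ 6.000
Minimum mean = 3.000, attained e.g. along the cycle 0 → 0 with weight 3 and length 1. So λ(A) = 3/1 = 3.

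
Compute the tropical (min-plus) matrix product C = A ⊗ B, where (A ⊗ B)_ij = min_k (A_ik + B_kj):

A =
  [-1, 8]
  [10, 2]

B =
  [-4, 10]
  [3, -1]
A ⊗ B =
  [-5, 7]
  [5, 1]

Apply the min-plus product entry-by-entry:
  C[0][0] = min over k of (A[0][0] + B[0][0] = -1 + -4 = -5, A[0][1] + B[1][0] = 8 + 3 = 11) = -5 (attained at k = 0)
  C[0][1] = min over k of (A[0][0] + B[0][1] = -1 + 10 = 9, A[0][1] + B[1][1] = 8 + -1 = 7) = 7 (attained at k = 1)
  C[1][0] = min over k of (A[1][0] + B[0][0] = 10 + -4 = 6, A[1][1] + B[1][0] = 2 + 3 = 5) = 5 (attained at k = 1)
  C[1][1] = min over k of (A[1][0] + B[0][1] = 10 + 10 = 20, A[1][1] + B[1][1] = 2 + -1 = 1) = 1 (attained at k = 1)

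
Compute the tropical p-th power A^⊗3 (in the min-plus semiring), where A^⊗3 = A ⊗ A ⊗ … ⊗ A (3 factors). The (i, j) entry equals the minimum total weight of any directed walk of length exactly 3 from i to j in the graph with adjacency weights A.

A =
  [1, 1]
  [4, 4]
A^⊗3 =
  [3, 3]
  [6, 6]

Each entry (A^⊗3)_ij equals the minimum over all length-3 walks i = v_0 → v_1 → … → v_3 = j of Σ_t A[v_t][v_{t+1}]. For example, for (i, j) = (0, 1) we minimise over 4 possible intermediate vertex sequences; the minimum is 3, attained along the walk 0 → 0 → 0 → 1.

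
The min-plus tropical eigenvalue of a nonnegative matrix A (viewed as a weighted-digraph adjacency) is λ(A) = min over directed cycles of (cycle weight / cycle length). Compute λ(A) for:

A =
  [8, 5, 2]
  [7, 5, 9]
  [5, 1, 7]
λ(A) = 10/3

Enumerate directed cycles and compute their means (weight / length). Sample:
  cycle 0 → 0: weight = 8, length = 1, mean = 8/1 ≈ 8.000
  cycle 1 → 1: weight = 5, length = 1, mean = 5/1 ≈ 5.000
  cycle 2 → 2: weight = 7, length = 1, mean = 7/1 ≈ 7.000
  cycle 0 → 1 → 0: weight = 12, length = 2, mean = 12/2 ≈ 6.000
  cycle 0 → 2 → 0: weight = 7, length = 2, mean = 7/2 ≈ 3.500
  cycle 1 → 0 → 1: weight = 12, length = 2, mean = 12/2 ≈ 6.000
Minimum mean = 3.333, attained e.g. along the cycle 0 → 2 → 1 → 0 with weight 10 and length 3. So λ(A) = 10/3 = 10/3.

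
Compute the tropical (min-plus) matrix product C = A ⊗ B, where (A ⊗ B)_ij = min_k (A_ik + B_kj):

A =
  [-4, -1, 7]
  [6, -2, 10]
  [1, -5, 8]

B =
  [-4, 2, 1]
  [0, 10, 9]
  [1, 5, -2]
A ⊗ B =
  [-8, -2, -3]
  [-2, 8, 7]
  [-5, 3, 2]

Apply the min-plus product entry-by-entry:
  C[0][0] = min over k of (A[0][0] + B[0][0] = -4 + -4 = -8, A[0][1] + B[1][0] = -1 + 0 = -1, A[0][2] + B[2][0] = 7 + 1 = 8) = -8 (attained at k = 0)
  C[0][1] = min over k of (A[0][0] + B[0][1] = -4 + 2 = -2, A[0][1] + B[1][1] = -1 + 10 = 9, A[0][2] + B[2][1] = 7 + 5 = 12) = -2 (attained at k = 0)
  C[0][2] = min over k of (A[0][0] + B[0][2] = -4 + 1 = -3, A[0][1] + B[1][2] = -1 + 9 = 8, A[0][2] + B[2][2] = 7 + -2 = 5) = -3 (attained at k = 0)
  C[1][0] = min over k of (A[1][0] + B[0][0] = 6 + -4 = 2, A[1][1] + B[1][0] = -2 + 0 = -2, A[1][2] + B[2][0] = 10 + 1 = 11) = -2 (attained at k = 1)
  C[1][1] = min over k of (A[1][0] + B[0][1] = 6 + 2 = 8, A[1][1] + B[1][1] = -2 + 10 = 8, A[1][2] + B[2][1] = 10 + 5 = 15) = 8 (attained at k = 0)
  C[1][2] = min over k of (A[1][0] + B[0][2] = 6 + 1 = 7, A[1][1] + B[1][2] = -2 + 9 = 7, A[1][2] + B[2][2] = 10 + -2 = 8) = 7 (attained at k = 0)
  C[2][0] = min over k of (A[2][0] + B[0][0] = 1 + -4 = -3, A[2][1] + B[1][0] = -5 + 0 = -5, A[2][2] + B[2][0] = 8 + 1 = 9) = -5 (attained at k = 1)
  C[2][1] = min over k of (A[2][0] + B[0][1] = 1 + 2 = 3, A[2][1] + B[1][1] = -5 + 10 = 5, A[2][2] + B[2][1] = 8 + 5 = 13) = 3 (attained at k = 0)
  C[2][2] = min over k of (A[2][0] + B[0][2] = 1 + 1 = 2, A[2][1] + B[1][2] = -5 + 9 = 4, A[2][2] + B[2][2] = 8 + -2 = 6) = 2 (attained at k = 0)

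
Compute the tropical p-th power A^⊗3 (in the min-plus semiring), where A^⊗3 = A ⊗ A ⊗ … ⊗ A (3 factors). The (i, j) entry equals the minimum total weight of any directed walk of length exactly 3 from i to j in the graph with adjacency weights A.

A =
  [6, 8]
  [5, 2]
A^⊗3 =
  [15, 12]
  [9, 6]

Each entry (A^⊗3)_ij equals the minimum over all length-3 walks i = v_0 → v_1 → … → v_3 = j of Σ_t A[v_t][v_{t+1}]. For example, for (i, j) = (0, 1) we minimise over 4 possible intermediate vertex sequences; the minimum is 12, attained along the walk 0 → 1 → 1 → 1.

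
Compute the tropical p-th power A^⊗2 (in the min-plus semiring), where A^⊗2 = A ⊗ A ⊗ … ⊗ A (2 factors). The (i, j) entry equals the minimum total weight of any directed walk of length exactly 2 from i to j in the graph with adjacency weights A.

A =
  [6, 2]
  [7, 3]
A^⊗2 =
  [9, 5]
  [10, 6]

Each entry (A^⊗2)_ij equals the minimum over all length-2 walks i = v_0 → v_1 → … → v_2 = j of Σ_t A[v_t][v_{t+1}]. For example, for (i, j) = (0, 1) we minimise over 2 possible intermediate vertex sequences; the minimum is 5, attained along the walk 0 → 1 → 1.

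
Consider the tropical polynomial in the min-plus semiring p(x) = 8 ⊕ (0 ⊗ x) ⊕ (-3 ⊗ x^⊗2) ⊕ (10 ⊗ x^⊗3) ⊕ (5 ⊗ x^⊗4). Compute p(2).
p(2) = 1

A tropical monomial a ⊗ x^⊗i evaluates to a + i · x. Evaluating each term at x = 2:
  Term 0 contributes 8 + 0 · 2 = 8
  Term 1 contributes 0 + 1 · 2 = 2
  Term 2 contributes -3 + 2 · 2 = 1
  Term 3 contributes 10 + 3 · 2 = 16
  Term 4 contributes 5 + 4 · 2 = 13
p(2) = ⊕ of these = min[8, 2, 1, 16, 13] = 1.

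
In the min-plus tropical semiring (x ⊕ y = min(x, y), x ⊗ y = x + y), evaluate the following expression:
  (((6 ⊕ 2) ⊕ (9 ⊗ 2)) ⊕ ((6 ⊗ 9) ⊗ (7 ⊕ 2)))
(((6 ⊕ 2) ⊕ (9 ⊗ 2)) ⊕ ((6 ⊗ 9) ⊗ (7 ⊕ 2))) = 2

Expand innermost to outermost. Recall ⊕ takes the minimum of its arguments and ⊗ takes their sum. Working out the expression (((6 ⊕ 2) ⊕ (9 ⊗ 2)) ⊕ ((6 ⊗ 9) ⊗ (7 ⊕ 2))) gives 2.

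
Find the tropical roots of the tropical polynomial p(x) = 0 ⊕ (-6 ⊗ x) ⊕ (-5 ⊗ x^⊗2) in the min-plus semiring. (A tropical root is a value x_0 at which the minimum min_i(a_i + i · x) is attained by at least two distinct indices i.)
Roots: {-1, 6}

Each tropical root is a break point of the lower envelope of the lines y = a_i + i · x (there are 3 lines, with slopes 0, 1, ..., 2). Only the lines that attain the minimum somewhere contribute to roots; other lines are dominated. Here the surviving (envelope) indices are i = 2, i = 1, i = 0.
Intersections between consecutive envelope lines give the roots: for adjacent envelope indices i < j the intersection is x = (a_i − a_j) / (j − i). Reading off the sorted break points: {-1, 6}.
Verification: at each break x_0, at least two indices attain the minimum of min_i(a_i + i · x_0).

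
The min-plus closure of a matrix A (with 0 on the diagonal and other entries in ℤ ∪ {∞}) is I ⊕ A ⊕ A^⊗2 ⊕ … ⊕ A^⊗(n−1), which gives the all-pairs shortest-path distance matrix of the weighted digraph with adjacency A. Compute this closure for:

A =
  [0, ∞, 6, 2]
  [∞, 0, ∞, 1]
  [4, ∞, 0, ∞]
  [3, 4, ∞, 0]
Closure =
  [0, 6, 6, 2]
  [4, 0, 10, 1]
  [4, 10, 0, 6]
  [3, 4, 9, 0]

This is the Floyd-Warshall all-pairs shortest-path computation. For each intermediate vertex k = 0, 1, …, 3, update dist[i][j] ← min(dist[i][j], dist[i][k] + dist[k][j]). The final matrix gives, for each (i, j), the minimum total weight of any directed path from i to j (possibly empty when i = j).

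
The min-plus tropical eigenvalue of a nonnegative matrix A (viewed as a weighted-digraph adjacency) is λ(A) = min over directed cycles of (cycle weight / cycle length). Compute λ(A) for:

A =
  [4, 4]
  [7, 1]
λ(A) = 1

Enumerate directed cycles and compute their means (weight / length). Sample:
  cycle 0 → 0: weight = 4, length = 1, mean = 4/1 ≈ 4.000
  cycle 1 → 1: weight = 1, length = 1, mean = 1/1 ≈ 1.000
  cycle 0 → 1 → 0: weight = 11, length = 2, mean = 11/2 ≈ 5.500
  cycle 1 → 0 → 1: weight = 11, length = 2, mean = 11/2 ≈ 5.500
Minimum mean = 1.000, attained e.g. along the cycle 1 → 1 with weight 1 and length 1. So λ(A) = 1/1 = 1.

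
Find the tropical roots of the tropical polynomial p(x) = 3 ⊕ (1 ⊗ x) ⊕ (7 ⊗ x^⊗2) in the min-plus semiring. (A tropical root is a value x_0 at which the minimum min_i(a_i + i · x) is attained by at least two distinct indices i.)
Roots: {-6, 2}

Each tropical root is a break point of the lower envelope of the lines y = a_i + i · x (there are 3 lines, with slopes 0, 1, ..., 2). Only the lines that attain the minimum somewhere contribute to roots; other lines are dominated. Here the surviving (envelope) indices are i = 2, i = 1, i = 0.
Intersections between consecutive envelope lines give the roots: for adjacent envelope indices i < j the intersection is x = (a_i − a_j) / (j − i). Reading off the sorted break points: {-6, 2}.
Verification: at each break x_0, at least two indices attain the minimum of min_i(a_i + i · x_0).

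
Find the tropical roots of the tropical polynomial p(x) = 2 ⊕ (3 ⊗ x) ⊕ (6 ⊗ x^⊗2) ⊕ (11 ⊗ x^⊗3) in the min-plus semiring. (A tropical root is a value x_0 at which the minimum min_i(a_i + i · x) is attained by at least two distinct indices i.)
Roots: {-5, -3, -1}

Each tropical root is a break point of the lower envelope of the lines y = a_i + i · x (there are 4 lines, with slopes 0, 1, ..., 3). Only the lines that attain the minimum somewhere contribute to roots; other lines are dominated. Here the surviving (envelope) indices are i = 3, i = 2, i = 1, i = 0.
Intersections between consecutive envelope lines give the roots: for adjacent envelope indices i < j the intersection is x = (a_i − a_j) / (j − i). Reading off the sorted break points: {-5, -3, -1}.
Verification: at each break x_0, at least two indices attain the minimum of min_i(a_i + i · x_0).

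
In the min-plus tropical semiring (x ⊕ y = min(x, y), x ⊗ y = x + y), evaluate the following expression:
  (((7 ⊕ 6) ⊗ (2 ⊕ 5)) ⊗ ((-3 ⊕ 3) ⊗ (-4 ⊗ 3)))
(((7 ⊕ 6) ⊗ (2 ⊕ 5)) ⊗ ((-3 ⊕ 3) ⊗ (-4 ⊗ 3))) = 4

Expand innermost to outermost. Recall ⊕ takes the minimum of its arguments and ⊗ takes their sum. Working out the expression (((7 ⊕ 6) ⊗ (2 ⊕ 5)) ⊗ ((-3 ⊕ 3) ⊗ (-4 ⊗ 3))) gives 4.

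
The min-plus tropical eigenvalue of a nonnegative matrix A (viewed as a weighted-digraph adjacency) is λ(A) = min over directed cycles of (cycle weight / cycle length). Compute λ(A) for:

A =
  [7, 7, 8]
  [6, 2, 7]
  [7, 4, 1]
λ(A) = 1

Enumerate directed cycles and compute their means (weight / length). Sample:
  cycle 0 → 0: weight = 7, length = 1, mean = 7/1 ≈ 7.000
  cycle 1 → 1: weight = 2, length = 1, mean = 2/1 ≈ 2.000
  cycle 2 → 2: weight = 1, length = 1, mean = 1/1 ≈ 1.000
  cycle 0 → 1 → 0: weight = 13, length = 2, mean = 13/2 ≈ 6.500
  cycle 0 → 2 → 0: weight = 15, length = 2, mean = 15/2 ≈ 7.500
  cycle 1 → 0 → 1: weight = 13, length = 2, mean = 13/2 ≈ 6.500
Minimum mean = 1.000, attained e.g. along the cycle 2 → 2 with weight 1 and length 1. So λ(A) = 1/1 = 1.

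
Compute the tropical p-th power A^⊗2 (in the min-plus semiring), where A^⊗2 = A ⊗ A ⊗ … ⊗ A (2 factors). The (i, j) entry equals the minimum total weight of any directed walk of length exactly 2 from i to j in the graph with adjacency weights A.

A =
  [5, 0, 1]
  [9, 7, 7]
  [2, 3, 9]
A^⊗2 =
  [3, 4, 6]
  [9, 9, 10]
  [7, 2, 3]

Each entry (A^⊗2)_ij equals the minimum over all length-2 walks i = v_0 → v_1 → … → v_2 = j of Σ_t A[v_t][v_{t+1}]. For example, for (i, j) = (0, 2) we minimise over 3 possible intermediate vertex sequences; the minimum is 6, attained along the walk 0 → 0 → 2.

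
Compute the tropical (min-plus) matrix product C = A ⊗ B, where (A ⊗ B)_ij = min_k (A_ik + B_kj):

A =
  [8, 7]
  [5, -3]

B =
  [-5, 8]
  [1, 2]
A ⊗ B =
  [3, 9]
  [-2, -1]

Apply the min-plus product entry-by-entry:
  C[0][0] = min over k of (A[0][0] + B[0][0] = 8 + -5 = 3, A[0][1] + B[1][0] = 7 + 1 = 8) = 3 (attained at k = 0)
  C[0][1] = min over k of (A[0][0] + B[0][1] = 8 + 8 = 16, A[0][1] + B[1][1] = 7 + 2 = 9) = 9 (attained at k = 1)
  C[1][0] = min over k of (A[1][0] + B[0][0] = 5 + -5 = 0, A[1][1] + B[1][0] = -3 + 1 = -2) = -2 (attained at k = 1)
  C[1][1] = min over k of (A[1][0] + B[0][1] = 5 + 8 = 13, A[1][1] + B[1][1] = -3 + 2 = -1) = -1 (attained at k = 1)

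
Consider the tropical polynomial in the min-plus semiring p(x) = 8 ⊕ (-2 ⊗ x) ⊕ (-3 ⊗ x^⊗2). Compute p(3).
p(3) = 1

A tropical monomial a ⊗ x^⊗i evaluates to a + i · x. Evaluating each term at x = 3:
  Term 0 contributes 8 + 0 · 3 = 8
  Term 1 contributes -2 + 1 · 3 = 1
  Term 2 contributes -3 + 2 · 3 = 3
p(3) = ⊕ of these = min[8, 1, 3] = 1.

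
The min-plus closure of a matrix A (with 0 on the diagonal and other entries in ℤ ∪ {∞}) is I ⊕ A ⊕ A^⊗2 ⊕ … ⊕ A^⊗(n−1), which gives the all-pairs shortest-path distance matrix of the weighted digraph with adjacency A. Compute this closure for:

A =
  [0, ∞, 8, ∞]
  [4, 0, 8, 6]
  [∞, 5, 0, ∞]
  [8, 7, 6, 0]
Closure =
  [0, 13, 8, 19]
  [4, 0, 8, 6]
  [9, 5, 0, 11]
  [8, 7, 6, 0]

This is the Floyd-Warshall all-pairs shortest-path computation. For each intermediate vertex k = 0, 1, …, 3, update dist[i][j] ← min(dist[i][j], dist[i][k] + dist[k][j]). The final matrix gives, for each (i, j), the minimum total weight of any directed path from i to j (possibly empty when i = j).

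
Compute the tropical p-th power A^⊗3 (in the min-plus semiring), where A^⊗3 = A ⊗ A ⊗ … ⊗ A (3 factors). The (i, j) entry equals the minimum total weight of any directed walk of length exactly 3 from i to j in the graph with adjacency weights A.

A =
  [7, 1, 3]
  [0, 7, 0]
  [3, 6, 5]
A^⊗3 =
  [4, 2, 4]
  [1, 4, 1]
  [4, 7, 4]

Each entry (A^⊗3)_ij equals the minimum over all length-3 walks i = v_0 → v_1 → … → v_3 = j of Σ_t A[v_t][v_{t+1}]. For example, for (i, j) = (0, 2) we minimise over 9 possible intermediate vertex sequences; the minimum is 4, attained along the walk 0 → 1 → 0 → 2.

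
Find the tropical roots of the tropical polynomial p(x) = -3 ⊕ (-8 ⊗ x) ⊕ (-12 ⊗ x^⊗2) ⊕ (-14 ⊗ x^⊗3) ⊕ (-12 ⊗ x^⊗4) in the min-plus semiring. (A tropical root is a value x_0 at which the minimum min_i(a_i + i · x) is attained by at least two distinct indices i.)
Roots: {-2, 2, 4, 5}

Each tropical root is a break point of the lower envelope of the lines y = a_i + i · x (there are 5 lines, with slopes 0, 1, ..., 4). Only the lines that attain the minimum somewhere contribute to roots; other lines are dominated. Here the surviving (envelope) indices are i = 4, i = 3, i = 2, i = 1, i = 0.
Intersections between consecutive envelope lines give the roots: for adjacent envelope indices i < j the intersection is x = (a_i − a_j) / (j − i). Reading off the sorted break points: {-2, 2, 4, 5}.
Verification: at each break x_0, at least two indices attain the minimum of min_i(a_i + i · x_0).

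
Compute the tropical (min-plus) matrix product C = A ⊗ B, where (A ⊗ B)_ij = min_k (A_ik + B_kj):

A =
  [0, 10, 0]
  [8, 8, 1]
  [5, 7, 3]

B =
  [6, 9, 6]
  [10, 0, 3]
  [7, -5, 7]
A ⊗ B =
  [6, -5, 6]
  [8, -4, 8]
  [10, -2, 10]

Apply the min-plus product entry-by-entry:
  C[0][0] = min over k of (A[0][0] + B[0][0] = 0 + 6 = 6, A[0][1] + B[1][0] = 10 + 10 = 20, A[0][2] + B[2][0] = 0 + 7 = 7) = 6 (attained at k = 0)
  C[0][1] = min over k of (A[0][0] + B[0][1] = 0 + 9 = 9, A[0][1] + B[1][1] = 10 + 0 = 10, A[0][2] + B[2][1] = 0 + -5 = -5) = -5 (attained at k = 2)
  C[0][2] = min over k of (A[0][0] + B[0][2] = 0 + 6 = 6, A[0][1] + B[1][2] = 10 + 3 = 13, A[0][2] + B[2][2] = 0 + 7 = 7) = 6 (attained at k = 0)
  C[1][0] = min over k of (A[1][0] + B[0][0] = 8 + 6 = 14, A[1][1] + B[1][0] = 8 + 10 = 18, A[1][2] + B[2][0] = 1 + 7 = 8) = 8 (attained at k = 2)
  C[1][1] = min over k of (A[1][0] + B[0][1] = 8 + 9 = 17, A[1][1] + B[1][1] = 8 + 0 = 8, A[1][2] + B[2][1] = 1 + -5 = -4) = -4 (attained at k = 2)
  C[1][2] = min over k of (A[1][0] + B[0][2] = 8 + 6 = 14, A[1][1] + B[1][2] = 8 + 3 = 11, A[1][2] + B[2][2] = 1 + 7 = 8) = 8 (attained at k = 2)
  C[2][0] = min over k of (A[2][0] + B[0][0] = 5 + 6 = 11, A[2][1] + B[1][0] = 7 + 10 = 17, A[2][2] + B[2][0] = 3 + 7 = 10) = 10 (attained at k = 2)
  C[2][1] = min over k of (A[2][0] + B[0][1] = 5 + 9 = 14, A[2][1] + B[1][1] = 7 + 0 = 7, A[2][2] + B[2][1] = 3 + -5 = -2) = -2 (attained at k = 2)
  C[2][2] = min over k of (A[2][0] + B[0][2] = 5 + 6 = 11, A[2][1] + B[1][2] = 7 + 3 = 10, A[2][2] + B[2][2] = 3 + 7 = 10) = 10 (attained at k = 1)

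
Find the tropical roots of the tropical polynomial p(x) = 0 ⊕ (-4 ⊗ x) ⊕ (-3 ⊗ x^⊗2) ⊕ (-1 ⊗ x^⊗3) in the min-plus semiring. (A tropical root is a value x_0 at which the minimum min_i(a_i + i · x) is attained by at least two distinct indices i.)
Roots: {-2, -1, 4}

Each tropical root is a break point of the lower envelope of the lines y = a_i + i · x (there are 4 lines, with slopes 0, 1, ..., 3). Only the lines that attain the minimum somewhere contribute to roots; other lines are dominated. Here the surviving (envelope) indices are i = 3, i = 2, i = 1, i = 0.
Intersections between consecutive envelope lines give the roots: for adjacent envelope indices i < j the intersection is x = (a_i − a_j) / (j − i). Reading off the sorted break points: {-2, -1, 4}.
Verification: at each break x_0, at least two indices attain the minimum of min_i(a_i + i · x_0).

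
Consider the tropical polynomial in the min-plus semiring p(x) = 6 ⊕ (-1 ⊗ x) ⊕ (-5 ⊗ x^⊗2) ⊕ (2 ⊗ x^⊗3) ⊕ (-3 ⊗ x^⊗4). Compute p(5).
p(5) = 4

A tropical monomial a ⊗ x^⊗i evaluates to a + i · x. Evaluating each term at x = 5:
  Term 0 contributes 6 + 0 · 5 = 6
  Term 1 contributes -1 + 1 · 5 = 4
  Term 2 contributes -5 + 2 · 5 = 5
  Term 3 contributes 2 + 3 · 5 = 17
  Term 4 contributes -3 + 4 · 5 = 17
p(5) = ⊕ of these = min[6, 4, 5, 17, 17] = 4.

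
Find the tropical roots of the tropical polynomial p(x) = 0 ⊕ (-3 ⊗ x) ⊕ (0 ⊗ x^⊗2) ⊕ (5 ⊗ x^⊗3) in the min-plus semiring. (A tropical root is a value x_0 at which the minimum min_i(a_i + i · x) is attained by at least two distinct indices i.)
Roots: {-5, -3, 3}

Each tropical root is a break point of the lower envelope of the lines y = a_i + i · x (there are 4 lines, with slopes 0, 1, ..., 3). Only the lines that attain the minimum somewhere contribute to roots; other lines are dominated. Here the surviving (envelope) indices are i = 3, i = 2, i = 1, i = 0.
Intersections between consecutive envelope lines give the roots: for adjacent envelope indices i < j the intersection is x = (a_i − a_j) / (j − i). Reading off the sorted break points: {-5, -3, 3}.
Verification: at each break x_0, at least two indices attain the minimum of min_i(a_i + i · x_0).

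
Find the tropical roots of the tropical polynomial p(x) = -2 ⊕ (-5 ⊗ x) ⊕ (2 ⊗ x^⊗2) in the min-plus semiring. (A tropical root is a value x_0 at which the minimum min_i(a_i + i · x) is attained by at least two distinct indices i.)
Roots: {-7, 3}

Each tropical root is a break point of the lower envelope of the lines y = a_i + i · x (there are 3 lines, with slopes 0, 1, ..., 2). Only the lines that attain the minimum somewhere contribute to roots; other lines are dominated. Here the surviving (envelope) indices are i = 2, i = 1, i = 0.
Intersections between consecutive envelope lines give the roots: for adjacent envelope indices i < j the intersection is x = (a_i − a_j) / (j − i). Reading off the sorted break points: {-7, 3}.
Verification: at each break x_0, at least two indices attain the minimum of min_i(a_i + i · x_0).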